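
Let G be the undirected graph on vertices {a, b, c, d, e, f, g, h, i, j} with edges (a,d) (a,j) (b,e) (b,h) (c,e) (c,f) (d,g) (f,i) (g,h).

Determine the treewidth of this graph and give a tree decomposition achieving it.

Treewidth 1.
One such decomposition:
Bags: B1 = {f, i}  B2 = {c, f}  B3 = {c, e}  B4 = {b, e}  B5 = {b, h}  B6 = {g, h}  B7 = {d, g}  B8 = {a, d}  B9 = {a, j}
Tree: B1–B2, B2–B3, B3–B4, B4–B5, B5–B6, B6–B7, B7–B8, B8–B9

Every bag has size at most 2, so the width is 2 − 1 = 1 and tw(G) ≤ 1. Since G has at least one edge (e.g. i–f), it is not an edgeless graph, so tw(G) ≥ 1. Hence tw(G) = 1 exactly.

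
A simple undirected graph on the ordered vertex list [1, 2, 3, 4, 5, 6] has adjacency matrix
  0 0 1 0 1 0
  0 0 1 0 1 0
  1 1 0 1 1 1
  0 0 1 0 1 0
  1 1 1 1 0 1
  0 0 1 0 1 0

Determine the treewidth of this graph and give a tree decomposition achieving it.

The largest bag has 3 vertices, giving width 2; this decomposition certifies tw(G) ≤ 2. For the lower bound, the 3 vertices {1, 3, 5} are pairwise adjacent, and any tree decomposition puts a clique entirely inside one bag — forcing width ≥ 2. Hence tw(G) = 2 exactly.

Treewidth 2.
One such decomposition:
Bags: B1 = {3, 4, 5}  B2 = {2, 3, 5}  B3 = {3, 5, 6}  B4 = {1, 3, 5}
Tree: B1–B2, B2–B3, B1–B4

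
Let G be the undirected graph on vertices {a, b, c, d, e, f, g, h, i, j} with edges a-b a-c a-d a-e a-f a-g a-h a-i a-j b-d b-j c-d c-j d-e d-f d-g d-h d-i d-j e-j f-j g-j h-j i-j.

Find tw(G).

3

A width-3 tree decomposition is:
Bags: B1 = {a, d, g, j}  B2 = {a, d, e, j}  B3 = {a, b, d, j}  B4 = {a, d, f, j}  B5 = {a, c, d, j}  B6 = {a, d, h, j}  B7 = {a, d, i, j}
Tree: B1–B2, B2–B3, B1–B4, B1–B5, B4–B6, B3–B7
Every bag has size at most 4, so the width is 4 − 1 = 3 and tw(G) ≤ 3. Conversely, {a, d, f, j} is a clique of size 4, and the vertices of any clique must share a bag in every tree decomposition; so some bag has ≥ 4 vertices and tw(G) ≥ 3. Therefore the treewidth is 3.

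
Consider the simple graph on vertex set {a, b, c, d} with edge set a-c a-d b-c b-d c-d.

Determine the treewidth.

A width-2 tree decomposition is:
Bags: B1 = {b, c, d}  B2 = {a, c, d}
Tree: B1–B2
Every bag has size at most 3, so the width is 3 − 1 = 2 and tw(G) ≤ 2. Conversely, {a, c, d} is a clique of size 3, and the vertices of any clique must share a bag in every tree decomposition; so some bag has ≥ 3 vertices and tw(G) ≥ 2. Combining the bounds, tw(G) = 2.

2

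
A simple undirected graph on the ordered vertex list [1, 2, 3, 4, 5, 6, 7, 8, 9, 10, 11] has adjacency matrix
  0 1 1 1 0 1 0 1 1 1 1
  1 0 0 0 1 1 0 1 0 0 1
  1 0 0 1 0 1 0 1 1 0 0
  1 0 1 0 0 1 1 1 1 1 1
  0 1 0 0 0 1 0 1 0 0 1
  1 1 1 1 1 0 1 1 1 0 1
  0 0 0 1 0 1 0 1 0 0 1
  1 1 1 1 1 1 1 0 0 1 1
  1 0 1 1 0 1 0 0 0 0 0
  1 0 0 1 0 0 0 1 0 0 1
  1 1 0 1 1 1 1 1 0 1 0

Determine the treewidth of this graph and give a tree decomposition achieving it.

Each bag holds 5 vertices, so the decomposition has width 4, which upper-bounds the treewidth. Conversely, {1, 4, 8, 10, 11} is a clique of size 5, and the vertices of any clique must share a bag in every tree decomposition; so some bag has ≥ 5 vertices and tw(G) ≥ 4. The upper and lower bounds meet at 4, so that is the treewidth.

Treewidth 4.
One such decomposition:
Bags: B1 = {1, 4, 6, 8, 11}  B2 = {1, 2, 6, 8, 11}  B3 = {1, 4, 8, 10, 11}  B4 = {4, 6, 7, 8, 11}  B5 = {1, 3, 4, 6, 8}  B6 = {1, 3, 4, 6, 9}  B7 = {2, 5, 6, 8, 11}
Tree: B1–B2, B1–B3, B1–B4, B1–B5, B5–B6, B2–B7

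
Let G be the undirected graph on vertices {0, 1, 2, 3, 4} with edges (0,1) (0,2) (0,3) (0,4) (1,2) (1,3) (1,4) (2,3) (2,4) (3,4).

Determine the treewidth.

4

A width-4 tree decomposition is:
Bags: B1 = {0, 1, 2, 3, 4}
Tree: (single bag)
A single bag containing all 5 vertices is trivially a valid decomposition of width 4. For the lower bound, the 5 vertices {0, 1, 2, 3, 4} are pairwise adjacent, and any tree decomposition puts a clique entirely inside one bag — forcing width ≥ 4. The upper and lower bounds meet at 4, so that is the treewidth.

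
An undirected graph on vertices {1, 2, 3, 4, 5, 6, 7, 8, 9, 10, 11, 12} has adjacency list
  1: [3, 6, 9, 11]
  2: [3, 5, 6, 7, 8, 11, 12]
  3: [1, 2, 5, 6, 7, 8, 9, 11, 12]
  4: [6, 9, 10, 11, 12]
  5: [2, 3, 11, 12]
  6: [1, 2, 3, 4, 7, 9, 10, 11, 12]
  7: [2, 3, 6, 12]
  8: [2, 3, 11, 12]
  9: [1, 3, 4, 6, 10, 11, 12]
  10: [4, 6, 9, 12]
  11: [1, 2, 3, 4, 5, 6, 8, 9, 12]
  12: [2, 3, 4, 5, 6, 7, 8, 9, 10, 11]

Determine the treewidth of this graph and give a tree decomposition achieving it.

Treewidth 4.
Bags: B1 = {2, 3, 5, 11, 12}  B2 = {2, 3, 6, 11, 12}  B3 = {3, 6, 9, 11, 12}  B4 = {4, 6, 9, 11, 12}  B5 = {4, 6, 9, 10, 12}  B6 = {2, 3, 8, 11, 12}  B7 = {1, 3, 6, 9, 11}  B8 = {2, 3, 6, 7, 12}
Tree: B1–B2, B2–B3, B3–B4, B4–B5, B2–B6, B3–B7, B2–B8

The largest bag has 5 vertices, giving width 4; this decomposition certifies tw(G) ≤ 4. For the lower bound, the 5 vertices {1, 3, 6, 9, 11} are pairwise adjacent, and any tree decomposition puts a clique entirely inside one bag — forcing width ≥ 4. Hence tw(G) = 4 exactly.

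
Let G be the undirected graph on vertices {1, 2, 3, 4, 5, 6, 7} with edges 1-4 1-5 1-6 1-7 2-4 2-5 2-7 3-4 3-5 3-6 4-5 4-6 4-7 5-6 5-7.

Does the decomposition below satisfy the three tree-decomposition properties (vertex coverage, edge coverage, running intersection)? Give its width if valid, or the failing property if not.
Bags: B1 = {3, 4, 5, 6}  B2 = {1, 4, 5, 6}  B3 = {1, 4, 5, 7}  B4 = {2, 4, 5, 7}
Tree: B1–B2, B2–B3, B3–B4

Yes; width 3.

Checking the three conditions: (i) the bags cover all of {1, 2, 3, 4, 5, 6, 7}; (ii) for each edge, some bag contains both endpoints; (iii) the bags containing any fixed vertex form a subtree. All hold, so the decomposition is valid with width 4 − 1 = 3.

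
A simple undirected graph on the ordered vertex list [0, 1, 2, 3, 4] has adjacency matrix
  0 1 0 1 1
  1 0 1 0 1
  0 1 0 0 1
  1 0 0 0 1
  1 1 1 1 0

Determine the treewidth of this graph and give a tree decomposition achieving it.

Every bag has size at most 3, so the width is 3 − 1 = 2 and tw(G) ≤ 2. Conversely, {0, 1, 4} is a clique of size 3, and the vertices of any clique must share a bag in every tree decomposition; so some bag has ≥ 3 vertices and tw(G) ≥ 2. Hence tw(G) = 2 exactly.

Treewidth 2.
One such decomposition:
Bags: B1 = {0, 1, 4}  B2 = {1, 2, 4}  B3 = {0, 3, 4}
Tree: B1–B2, B1–B3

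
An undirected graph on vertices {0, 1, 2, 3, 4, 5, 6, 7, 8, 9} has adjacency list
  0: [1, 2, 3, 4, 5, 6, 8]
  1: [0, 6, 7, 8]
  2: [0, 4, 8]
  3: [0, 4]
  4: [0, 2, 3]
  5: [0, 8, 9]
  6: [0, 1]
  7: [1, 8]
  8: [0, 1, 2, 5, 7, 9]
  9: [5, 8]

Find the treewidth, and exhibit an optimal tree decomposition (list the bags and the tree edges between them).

Every bag has size at most 3, so the width is 3 − 1 = 2 and tw(G) ≤ 2. For the lower bound, the 3 vertices {0, 1, 8} are pairwise adjacent, and any tree decomposition puts a clique entirely inside one bag — forcing width ≥ 2. Hence tw(G) = 2 exactly.

Treewidth 2.
One optimal decomposition is:
Bags: B1 = {0, 5, 8}  B2 = {0, 1, 8}  B3 = {0, 1, 6}  B4 = {5, 8, 9}  B5 = {0, 2, 8}  B6 = {0, 2, 4}  B7 = {0, 3, 4}  B8 = {1, 7, 8}
Tree: B1–B2, B2–B3, B1–B4, B2–B5, B5–B6, B6–B7, B2–B8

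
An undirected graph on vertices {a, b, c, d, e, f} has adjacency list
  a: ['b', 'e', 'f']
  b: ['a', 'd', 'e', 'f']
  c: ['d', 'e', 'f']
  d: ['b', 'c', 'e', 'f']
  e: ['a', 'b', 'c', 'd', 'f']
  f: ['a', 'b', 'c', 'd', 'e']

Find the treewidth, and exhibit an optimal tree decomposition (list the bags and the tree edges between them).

The largest bag has 4 vertices, giving width 3; this decomposition certifies tw(G) ≤ 3. Conversely, {c, d, e, f} is a clique of size 4, and the vertices of any clique must share a bag in every tree decomposition; so some bag has ≥ 4 vertices and tw(G) ≥ 3. Therefore the treewidth is 3.

Treewidth 3.
One optimal decomposition is:
Bags: B1 = {b, d, e, f}  B2 = {a, b, e, f}  B3 = {c, d, e, f}
Tree: B1–B2, B1–B3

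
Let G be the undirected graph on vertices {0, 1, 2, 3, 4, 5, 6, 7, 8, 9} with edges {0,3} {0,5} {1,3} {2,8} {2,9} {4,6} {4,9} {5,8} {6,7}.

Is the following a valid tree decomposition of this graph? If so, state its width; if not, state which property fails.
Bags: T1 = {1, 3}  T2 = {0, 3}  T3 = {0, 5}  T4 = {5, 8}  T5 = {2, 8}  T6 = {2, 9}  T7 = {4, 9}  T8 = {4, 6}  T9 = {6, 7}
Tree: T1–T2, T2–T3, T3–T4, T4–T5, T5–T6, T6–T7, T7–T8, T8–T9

Yes; width 1.

Checking the three conditions: (i) the bags cover all of {0, 1, 2, 3, 4, 5, 6, 7, 8, 9}; (ii) for each edge, some bag contains both endpoints; (iii) the bags containing any fixed vertex form a subtree. All hold, so the decomposition is valid with width 2 − 1 = 1.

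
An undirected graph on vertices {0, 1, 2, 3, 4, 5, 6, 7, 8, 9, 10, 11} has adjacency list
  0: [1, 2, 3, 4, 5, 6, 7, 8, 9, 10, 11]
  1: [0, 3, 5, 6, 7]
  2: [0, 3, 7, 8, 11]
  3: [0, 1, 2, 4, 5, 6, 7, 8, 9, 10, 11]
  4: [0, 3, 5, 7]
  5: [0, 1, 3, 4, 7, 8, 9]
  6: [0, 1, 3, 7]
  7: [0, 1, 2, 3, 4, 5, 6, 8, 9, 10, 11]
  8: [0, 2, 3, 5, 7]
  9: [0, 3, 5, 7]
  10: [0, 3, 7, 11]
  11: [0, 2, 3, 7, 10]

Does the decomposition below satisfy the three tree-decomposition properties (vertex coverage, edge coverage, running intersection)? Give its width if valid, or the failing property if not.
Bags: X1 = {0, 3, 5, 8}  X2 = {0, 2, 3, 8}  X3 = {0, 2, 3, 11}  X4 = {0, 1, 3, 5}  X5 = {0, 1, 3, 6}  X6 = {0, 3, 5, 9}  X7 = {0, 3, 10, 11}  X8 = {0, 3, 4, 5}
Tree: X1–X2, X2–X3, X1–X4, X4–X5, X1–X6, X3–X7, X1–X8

A tree decomposition must satisfy three properties: every vertex lies in some bag; for every edge, both endpoints lie together in some bag; and for every vertex, the bags containing it form a connected subtree. Here vertex 7 appears in no bag, so the decomposition is invalid.

No — vertex 7 appears in no bag.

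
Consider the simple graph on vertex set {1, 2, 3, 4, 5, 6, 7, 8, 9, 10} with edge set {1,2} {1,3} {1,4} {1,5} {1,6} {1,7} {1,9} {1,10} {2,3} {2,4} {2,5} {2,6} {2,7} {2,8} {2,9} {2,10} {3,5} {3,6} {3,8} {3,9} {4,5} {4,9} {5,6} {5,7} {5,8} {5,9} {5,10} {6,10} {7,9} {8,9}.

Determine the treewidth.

4

A width-4 tree decomposition is:
Bags: B1 = {1, 2, 3, 5, 9}  B2 = {1, 2, 3, 5, 6}  B3 = {1, 2, 5, 6, 10}  B4 = {1, 2, 5, 7, 9}  B5 = {2, 3, 5, 8, 9}  B6 = {1, 2, 4, 5, 9}
Tree: B1–B2, B2–B3, B1–B4, B1–B5, B4–B6
Every bag has size at most 5, so the width is 5 − 1 = 4 and tw(G) ≤ 4. Conversely, {2, 3, 5, 8, 9} is a clique of size 5, and the vertices of any clique must share a bag in every tree decomposition; so some bag has ≥ 5 vertices and tw(G) ≥ 4. Therefore the treewidth is 4.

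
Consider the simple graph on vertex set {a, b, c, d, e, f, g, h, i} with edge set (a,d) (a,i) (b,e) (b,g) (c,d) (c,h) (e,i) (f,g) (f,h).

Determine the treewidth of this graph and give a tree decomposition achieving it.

The largest bag has 3 vertices, giving width 2; this decomposition certifies tw(G) ≤ 2. Since a–i–e–b–g–f–h–c–d–a is a cycle in G, G is not acyclic. Forests are exactly the graphs of treewidth ≤ 1, so tw(G) ≥ 2. Therefore the treewidth is 2.

Treewidth 2.
Bags: B1 = {a, e, i}  B2 = {a, b, e}  B3 = {a, b, g}  B4 = {a, f, g}  B5 = {a, f, h}  B6 = {a, c, h}  B7 = {a, c, d}
Tree: B1–B2, B2–B3, B3–B4, B4–B5, B5–B6, B6–B7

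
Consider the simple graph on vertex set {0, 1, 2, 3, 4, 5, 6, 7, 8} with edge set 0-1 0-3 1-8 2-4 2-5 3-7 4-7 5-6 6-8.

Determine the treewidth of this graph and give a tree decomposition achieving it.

Treewidth 2.
One such decomposition:
Bags: B1 = {3, 4, 7}  B2 = {0, 3, 4}  B3 = {0, 1, 4}  B4 = {1, 4, 8}  B5 = {4, 6, 8}  B6 = {4, 5, 6}  B7 = {2, 4, 5}
Tree: B1–B2, B2–B3, B3–B4, B4–B5, B5–B6, B6–B7

Each bag holds 3 vertices, so the decomposition has width 2, which upper-bounds the treewidth. For the lower bound, G contains the cycle 4–7–3–0–1–8–6–5–2–4, so G is not a forest; only forests have treewidth ≤ 1, hence tw(G) ≥ 2. The upper and lower bounds meet at 2, so that is the treewidth.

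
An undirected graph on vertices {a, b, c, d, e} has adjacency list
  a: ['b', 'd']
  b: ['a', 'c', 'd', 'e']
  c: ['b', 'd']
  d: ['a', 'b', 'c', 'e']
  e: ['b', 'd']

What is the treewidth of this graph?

A width-2 tree decomposition is:
Bags: B1 = {b, c, d}  B2 = {b, d, e}  B3 = {a, b, d}
Tree: B1–B2, B1–B3
The largest bag has 3 vertices, giving width 2; this decomposition certifies tw(G) ≤ 2. For the lower bound, the 3 vertices {b, d, e} are pairwise adjacent, and any tree decomposition puts a clique entirely inside one bag — forcing width ≥ 2. Therefore the treewidth is 2.

2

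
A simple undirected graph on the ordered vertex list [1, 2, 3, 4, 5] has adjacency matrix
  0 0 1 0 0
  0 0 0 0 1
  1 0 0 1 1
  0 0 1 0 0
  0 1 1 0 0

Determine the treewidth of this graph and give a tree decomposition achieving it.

Treewidth 1.
One such decomposition:
Bags: B1 = {3, 5}  B2 = {1, 3}  B3 = {2, 5}  B4 = {3, 4}
Tree: B1–B2, B1–B3, B1–B4

Each bag holds 2 vertices, so the decomposition has width 1, which upper-bounds the treewidth. Since G has at least one edge (e.g. 5–3), it is not an edgeless graph, so tw(G) ≥ 1. Combining the bounds, tw(G) = 1.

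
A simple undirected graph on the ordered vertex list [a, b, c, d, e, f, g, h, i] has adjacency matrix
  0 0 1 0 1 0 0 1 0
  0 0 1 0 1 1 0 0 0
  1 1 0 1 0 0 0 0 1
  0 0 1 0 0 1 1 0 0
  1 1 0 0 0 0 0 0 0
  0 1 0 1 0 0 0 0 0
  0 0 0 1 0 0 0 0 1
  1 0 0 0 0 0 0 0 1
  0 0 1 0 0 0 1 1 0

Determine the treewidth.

3

A width-3 tree decomposition is:
Bags: B1 = {a, b, e, h}  B2 = {a, b, c, h}  B3 = {b, c, h, i}  B4 = {b, c, f, i}  B5 = {c, d, f, i}  B6 = {d, f, g, i}
Tree: B1–B2, B2–B3, B3–B4, B4–B5, B5–B6
The largest bag has 4 vertices, giving width 3; this decomposition certifies tw(G) ≤ 3. For the lower bound: the 4 vertex sets {a,e,h}, {b}, {c}, {d,f,g,i} are disjoint, each induces a connected subgraph, and every pair is joined by at least one edge of G. Contracting each set to a single vertex therefore yields K_{4} as a minor, and since treewidth is minor-monotone, tw(G) ≥ tw(K_{4}) = 3. Combining the bounds, tw(G) = 3.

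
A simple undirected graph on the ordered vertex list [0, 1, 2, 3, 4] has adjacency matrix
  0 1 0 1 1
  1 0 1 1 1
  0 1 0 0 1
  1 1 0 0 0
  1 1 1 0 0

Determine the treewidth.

2

A width-2 tree decomposition is:
Bags: B1 = {0, 1, 3}  B2 = {0, 1, 4}  B3 = {1, 2, 4}
Tree: B1–B2, B2–B3
Each bag holds 3 vertices, so the decomposition has width 2, which upper-bounds the treewidth. On the other hand G contains the 3-clique {0, 1, 3}. A clique must lie in a single bag of any decomposition, so no decomposition can have width below 2. The upper and lower bounds meet at 2, so that is the treewidth.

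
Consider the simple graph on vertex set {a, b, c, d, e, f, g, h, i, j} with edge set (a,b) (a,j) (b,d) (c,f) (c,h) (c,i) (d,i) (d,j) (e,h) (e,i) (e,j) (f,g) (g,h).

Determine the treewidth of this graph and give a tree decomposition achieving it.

Treewidth 2.
Bags: B1 = {c, f, g}  B2 = {c, g, h}  B3 = {c, h, i}  B4 = {e, h, i}  B5 = {d, e, i}  B6 = {d, e, j}  B7 = {b, d, j}  B8 = {a, b, j}
Tree: B1–B2, B2–B3, B3–B4, B4–B5, B5–B6, B6–B7, B7–B8

The largest bag has 3 vertices, giving width 2; this decomposition certifies tw(G) ≤ 2. For the lower bound, G contains the cycle f–g–h–c–f, so G is not a forest; only forests have treewidth ≤ 1, hence tw(G) ≥ 2. Combining the bounds, tw(G) = 2.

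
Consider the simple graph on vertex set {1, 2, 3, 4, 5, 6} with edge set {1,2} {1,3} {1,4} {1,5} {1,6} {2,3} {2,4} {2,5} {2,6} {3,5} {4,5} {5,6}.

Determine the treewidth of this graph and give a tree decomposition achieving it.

Treewidth 3.
One optimal decomposition is:
Bags: B1 = {1, 2, 5, 6}  B2 = {1, 2, 3, 5}  B3 = {1, 2, 4, 5}
Tree: B1–B2, B1–B3

The largest bag has 4 vertices, giving width 3; this decomposition certifies tw(G) ≤ 3. On the other hand G contains the 4-clique {1, 2, 3, 5}. A clique must lie in a single bag of any decomposition, so no decomposition can have width below 3. The upper and lower bounds meet at 3, so that is the treewidth.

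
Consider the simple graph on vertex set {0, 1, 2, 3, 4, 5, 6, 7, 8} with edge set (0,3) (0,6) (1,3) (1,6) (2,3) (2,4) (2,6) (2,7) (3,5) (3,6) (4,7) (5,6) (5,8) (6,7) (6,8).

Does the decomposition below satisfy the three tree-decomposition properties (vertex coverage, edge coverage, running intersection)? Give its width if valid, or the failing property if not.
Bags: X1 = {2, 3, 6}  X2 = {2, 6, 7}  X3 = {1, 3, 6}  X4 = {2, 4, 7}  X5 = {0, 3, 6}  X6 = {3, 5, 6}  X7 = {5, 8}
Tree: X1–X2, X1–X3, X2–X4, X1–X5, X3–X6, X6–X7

No — edge (6,8) lies in no bag.

A tree decomposition must satisfy three properties: every vertex lies in some bag; for every edge, both endpoints lie together in some bag; and for every vertex, the bags containing it form a connected subtree. Here edge (6,8) lies in no bag, so the decomposition is invalid.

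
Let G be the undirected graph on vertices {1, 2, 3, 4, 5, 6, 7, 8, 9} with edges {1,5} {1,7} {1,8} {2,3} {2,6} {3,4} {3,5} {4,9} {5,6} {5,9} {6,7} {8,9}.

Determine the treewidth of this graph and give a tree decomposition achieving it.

Treewidth 3.
Bags: B1 = {3, 4, 8, 9}  B2 = {3, 5, 8, 9}  B3 = {1, 3, 5, 8}  B4 = {1, 2, 3, 5}  B5 = {1, 2, 5, 6}  B6 = {1, 2, 6, 7}
Tree: B1–B2, B2–B3, B3–B4, B4–B5, B5–B6

The largest bag has 4 vertices, giving width 3; this decomposition certifies tw(G) ≤ 3. For the lower bound: the 4 vertex sets {4,8,9}, {3}, {5}, {1,2,6,7} are disjoint, each induces a connected subgraph, and every pair is joined by at least one edge of G. Contracting each set to a single vertex therefore yields K_{4} as a minor, and since treewidth is minor-monotone, tw(G) ≥ tw(K_{4}) = 3. Combining the bounds, tw(G) = 3.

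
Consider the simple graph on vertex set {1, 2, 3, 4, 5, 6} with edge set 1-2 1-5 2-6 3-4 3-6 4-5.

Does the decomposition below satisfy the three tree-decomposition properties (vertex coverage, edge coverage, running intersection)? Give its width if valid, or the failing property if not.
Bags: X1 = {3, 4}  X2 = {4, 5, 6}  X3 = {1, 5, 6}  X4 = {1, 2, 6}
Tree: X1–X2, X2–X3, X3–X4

No — edge (6,3) lies in no bag.

A tree decomposition must satisfy three properties: every vertex lies in some bag; for every edge, both endpoints lie together in some bag; and for every vertex, the bags containing it form a connected subtree. Here edge (6,3) lies in no bag, so the decomposition is invalid.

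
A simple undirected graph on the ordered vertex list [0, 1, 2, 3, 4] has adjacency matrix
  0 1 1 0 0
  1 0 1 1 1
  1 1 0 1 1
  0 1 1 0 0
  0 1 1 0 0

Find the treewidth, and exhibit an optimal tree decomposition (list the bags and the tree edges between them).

Each bag holds 3 vertices, so the decomposition has width 2, which upper-bounds the treewidth. On the other hand G contains the 3-clique {0, 1, 2}. A clique must lie in a single bag of any decomposition, so no decomposition can have width below 2. The upper and lower bounds meet at 2, so that is the treewidth.

Treewidth 2.
One such decomposition:
Bags: B1 = {0, 1, 2}  B2 = {1, 2, 4}  B3 = {1, 2, 3}
Tree: B1–B2, B2–B3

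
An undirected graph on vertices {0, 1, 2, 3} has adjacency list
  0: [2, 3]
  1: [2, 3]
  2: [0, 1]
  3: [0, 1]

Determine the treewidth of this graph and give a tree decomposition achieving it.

Every bag has size at most 3, so the width is 3 − 1 = 2 and tw(G) ≤ 2. Since 2–0–3–1–2 is a cycle in G, G is not acyclic. Forests are exactly the graphs of treewidth ≤ 1, so tw(G) ≥ 2. Combining the bounds, tw(G) = 2.

Treewidth 2.
One such decomposition:
Bags: B1 = {0, 2, 3}  B2 = {1, 2, 3}
Tree: B1–B2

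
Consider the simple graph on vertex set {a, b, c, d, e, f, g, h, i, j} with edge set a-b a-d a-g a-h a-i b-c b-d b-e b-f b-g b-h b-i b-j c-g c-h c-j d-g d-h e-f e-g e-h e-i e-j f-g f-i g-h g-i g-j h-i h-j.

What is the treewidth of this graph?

A width-4 tree decomposition is:
Bags: B1 = {b, e, g, h, j}  B2 = {b, e, g, h, i}  B3 = {b, e, f, g, i}  B4 = {b, c, g, h, j}  B5 = {a, b, g, h, i}  B6 = {a, b, d, g, h}
Tree: B1–B2, B2–B3, B1–B4, B2–B5, B5–B6
The largest bag has 5 vertices, giving width 4; this decomposition certifies tw(G) ≤ 4. Conversely, {a, b, d, g, h} is a clique of size 5, and the vertices of any clique must share a bag in every tree decomposition; so some bag has ≥ 5 vertices and tw(G) ≥ 4. Combining the bounds, tw(G) = 4.

4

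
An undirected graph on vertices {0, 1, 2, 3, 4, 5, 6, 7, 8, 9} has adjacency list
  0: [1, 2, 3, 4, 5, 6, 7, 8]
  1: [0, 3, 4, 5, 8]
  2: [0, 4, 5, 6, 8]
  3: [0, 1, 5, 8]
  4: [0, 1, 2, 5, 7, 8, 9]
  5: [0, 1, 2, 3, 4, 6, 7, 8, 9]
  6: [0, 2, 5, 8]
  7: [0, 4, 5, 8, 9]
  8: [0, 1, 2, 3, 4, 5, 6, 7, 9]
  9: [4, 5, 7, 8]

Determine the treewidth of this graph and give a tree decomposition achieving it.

Treewidth 4.
One optimal decomposition is:
Bags: B1 = {0, 2, 4, 5, 8}  B2 = {0, 1, 4, 5, 8}  B3 = {0, 2, 5, 6, 8}  B4 = {0, 4, 5, 7, 8}  B5 = {4, 5, 7, 8, 9}  B6 = {0, 1, 3, 5, 8}
Tree: B1–B2, B1–B3, B1–B4, B4–B5, B2–B6

The largest bag has 5 vertices, giving width 4; this decomposition certifies tw(G) ≤ 4. On the other hand G contains the 5-clique {0, 1, 3, 5, 8}. A clique must lie in a single bag of any decomposition, so no decomposition can have width below 4. The upper and lower bounds meet at 4, so that is the treewidth.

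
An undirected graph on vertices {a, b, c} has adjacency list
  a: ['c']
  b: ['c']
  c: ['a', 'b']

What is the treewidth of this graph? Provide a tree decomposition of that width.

Treewidth 1.
One optimal decomposition is:
Bags: B1 = {b, c}  B2 = {a, c}
Tree: B1–B2

The largest bag has 2 vertices, giving width 1; this decomposition certifies tw(G) ≤ 1. Any graph with an edge has treewidth ≥ 1, and G has the edge b–c. Hence tw(G) = 1 exactly.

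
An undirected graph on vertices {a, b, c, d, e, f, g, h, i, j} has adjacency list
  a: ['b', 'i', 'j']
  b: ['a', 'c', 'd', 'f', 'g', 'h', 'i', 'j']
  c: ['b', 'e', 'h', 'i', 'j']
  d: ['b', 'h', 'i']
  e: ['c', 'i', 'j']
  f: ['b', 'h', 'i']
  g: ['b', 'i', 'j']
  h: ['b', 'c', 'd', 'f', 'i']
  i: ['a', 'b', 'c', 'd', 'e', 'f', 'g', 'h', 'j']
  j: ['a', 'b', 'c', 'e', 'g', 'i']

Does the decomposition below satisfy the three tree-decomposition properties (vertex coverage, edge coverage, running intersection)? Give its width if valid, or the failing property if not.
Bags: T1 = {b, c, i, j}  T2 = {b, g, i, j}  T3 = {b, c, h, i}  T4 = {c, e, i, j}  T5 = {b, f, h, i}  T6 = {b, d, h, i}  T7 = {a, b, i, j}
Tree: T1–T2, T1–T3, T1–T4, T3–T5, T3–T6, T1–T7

Yes; width 3.

Vertex coverage: the bags together contain {a, b, c, d, e, f, g, h, i, j}, the full vertex set. Edge coverage: each edge of G has both endpoints in at least one bag. Running intersection: for every vertex, the bags containing it form a connected subtree. All three properties hold, so this is a valid tree decomposition of width max|bag| − 1 = 3, and hence tw(G) ≤ 3.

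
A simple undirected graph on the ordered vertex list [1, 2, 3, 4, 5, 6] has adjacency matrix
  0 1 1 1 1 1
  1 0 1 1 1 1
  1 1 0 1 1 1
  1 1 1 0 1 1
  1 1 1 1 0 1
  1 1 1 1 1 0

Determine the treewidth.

5

A width-5 tree decomposition is:
Bags: B1 = {1, 2, 3, 4, 5, 6}
Tree: (single bag)
A single bag containing all 6 vertices is trivially a valid decomposition of width 5. Conversely, {1, 2, 3, 4, 5, 6} is a clique of size 6, and the vertices of any clique must share a bag in every tree decomposition; so some bag has ≥ 6 vertices and tw(G) ≥ 5. Hence tw(G) = 5 exactly.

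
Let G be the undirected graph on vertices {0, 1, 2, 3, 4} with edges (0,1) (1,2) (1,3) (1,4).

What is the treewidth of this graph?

1

A width-1 tree decomposition is:
Bags: B1 = {1, 2}  B2 = {0, 1}  B3 = {1, 4}  B4 = {1, 3}
Tree: B1–B2, B1–B3, B3–B4
The largest bag has 2 vertices, giving width 1; this decomposition certifies tw(G) ≤ 1. Any graph with an edge has treewidth ≥ 1, and G has the edge 2–1. Therefore the treewidth is 1.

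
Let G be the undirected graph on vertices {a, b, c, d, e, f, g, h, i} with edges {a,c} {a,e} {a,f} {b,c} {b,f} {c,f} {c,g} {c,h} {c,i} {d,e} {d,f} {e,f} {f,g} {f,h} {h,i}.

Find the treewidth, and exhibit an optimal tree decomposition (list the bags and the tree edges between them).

Each bag holds 3 vertices, so the decomposition has width 2, which upper-bounds the treewidth. Conversely, {d, e, f} is a clique of size 3, and the vertices of any clique must share a bag in every tree decomposition; so some bag has ≥ 3 vertices and tw(G) ≥ 2. The upper and lower bounds meet at 2, so that is the treewidth.

Treewidth 2.
One optimal decomposition is:
Bags: B1 = {c, f, g}  B2 = {c, f, h}  B3 = {a, c, f}  B4 = {a, e, f}  B5 = {b, c, f}  B6 = {c, h, i}  B7 = {d, e, f}
Tree: B1–B2, B2–B3, B3–B4, B3–B5, B2–B6, B4–B7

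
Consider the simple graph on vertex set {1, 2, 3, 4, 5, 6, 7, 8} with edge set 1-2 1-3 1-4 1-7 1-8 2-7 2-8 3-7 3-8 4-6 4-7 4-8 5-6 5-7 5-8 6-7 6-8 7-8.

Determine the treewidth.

3

A width-3 tree decomposition is:
Bags: B1 = {4, 6, 7, 8}  B2 = {1, 4, 7, 8}  B3 = {1, 3, 7, 8}  B4 = {5, 6, 7, 8}  B5 = {1, 2, 7, 8}
Tree: B1–B2, B2–B3, B1–B4, B2–B5
The largest bag has 4 vertices, giving width 3; this decomposition certifies tw(G) ≤ 3. Conversely, {1, 2, 7, 8} is a clique of size 4, and the vertices of any clique must share a bag in every tree decomposition; so some bag has ≥ 4 vertices and tw(G) ≥ 3. The upper and lower bounds meet at 3, so that is the treewidth.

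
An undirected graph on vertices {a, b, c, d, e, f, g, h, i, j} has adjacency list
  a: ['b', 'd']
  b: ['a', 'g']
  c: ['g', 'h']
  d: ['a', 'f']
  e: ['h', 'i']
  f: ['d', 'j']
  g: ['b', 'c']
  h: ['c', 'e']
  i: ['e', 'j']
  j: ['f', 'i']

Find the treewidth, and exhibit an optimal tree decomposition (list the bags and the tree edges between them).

Treewidth 2.
Bags: B1 = {e, i, j}  B2 = {e, f, j}  B3 = {d, e, f}  B4 = {a, d, e}  B5 = {a, b, e}  B6 = {b, e, g}  B7 = {c, e, g}  B8 = {c, e, h}
Tree: B1–B2, B2–B3, B3–B4, B4–B5, B5–B6, B6–B7, B7–B8

Every bag has size at most 3, so the width is 3 − 1 = 2 and tw(G) ≤ 2. The edges e–i–j–f–d–a–b–g–c–h–e form a cycle, so G is not a tree and its treewidth is at least 2. Combining the bounds, tw(G) = 2.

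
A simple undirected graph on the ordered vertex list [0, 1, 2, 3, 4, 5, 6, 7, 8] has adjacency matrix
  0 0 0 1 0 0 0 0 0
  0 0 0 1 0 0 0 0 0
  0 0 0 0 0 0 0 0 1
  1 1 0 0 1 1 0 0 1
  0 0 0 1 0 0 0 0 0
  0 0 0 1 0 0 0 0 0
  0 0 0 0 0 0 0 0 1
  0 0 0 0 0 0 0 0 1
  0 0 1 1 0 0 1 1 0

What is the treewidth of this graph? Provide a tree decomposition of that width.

Each bag holds 2 vertices, so the decomposition has width 1, which upper-bounds the treewidth. Since G has at least one edge (e.g. 3–8), it is not an edgeless graph, so tw(G) ≥ 1. Combining the bounds, tw(G) = 1.

Treewidth 1.
One optimal decomposition is:
Bags: B1 = {3, 8}  B2 = {3, 4}  B3 = {1, 3}  B4 = {2, 8}  B5 = {3, 5}  B6 = {0, 3}  B7 = {6, 8}  B8 = {7, 8}
Tree: B1–B2, B1–B3, B1–B4, B3–B5, B1–B6, B1–B7, B4–B8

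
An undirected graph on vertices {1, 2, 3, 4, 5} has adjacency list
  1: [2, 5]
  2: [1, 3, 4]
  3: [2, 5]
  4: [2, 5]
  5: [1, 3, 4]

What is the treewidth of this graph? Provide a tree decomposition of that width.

The largest bag has 3 vertices, giving width 2; this decomposition certifies tw(G) ≤ 2. For the lower bound, G contains the cycle 3–5–1–2–3, so G is not a forest; only forests have treewidth ≤ 1, hence tw(G) ≥ 2. Combining the bounds, tw(G) = 2.

Treewidth 2.
Bags: B1 = {2, 3, 5}  B2 = {1, 2, 5}  B3 = {2, 4, 5}
Tree: B1–B2, B2–B3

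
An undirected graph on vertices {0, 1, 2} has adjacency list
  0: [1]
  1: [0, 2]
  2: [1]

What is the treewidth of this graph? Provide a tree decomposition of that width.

Every bag has size at most 2, so the width is 2 − 1 = 1 and tw(G) ≤ 1. Since G has at least one edge (e.g. 0–1), it is not an edgeless graph, so tw(G) ≥ 1. Hence tw(G) = 1 exactly.

Treewidth 1.
One optimal decomposition is:
Bags: B1 = {0, 1}  B2 = {1, 2}
Tree: B1–B2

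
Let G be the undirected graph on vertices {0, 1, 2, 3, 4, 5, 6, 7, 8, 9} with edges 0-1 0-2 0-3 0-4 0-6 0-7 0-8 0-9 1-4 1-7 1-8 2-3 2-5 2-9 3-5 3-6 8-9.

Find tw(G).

A width-2 tree decomposition is:
Bags: B1 = {0, 8, 9}  B2 = {0, 1, 8}  B3 = {0, 2, 9}  B4 = {0, 1, 4}  B5 = {0, 2, 3}  B6 = {2, 3, 5}  B7 = {0, 3, 6}  B8 = {0, 1, 7}
Tree: B1–B2, B1–B3, B2–B4, B3–B5, B5–B6, B5–B7, B4–B8
Every bag has size at most 3, so the width is 3 − 1 = 2 and tw(G) ≤ 2. Conversely, {0, 1, 8} is a clique of size 3, and the vertices of any clique must share a bag in every tree decomposition; so some bag has ≥ 3 vertices and tw(G) ≥ 2. Therefore the treewidth is 2.

2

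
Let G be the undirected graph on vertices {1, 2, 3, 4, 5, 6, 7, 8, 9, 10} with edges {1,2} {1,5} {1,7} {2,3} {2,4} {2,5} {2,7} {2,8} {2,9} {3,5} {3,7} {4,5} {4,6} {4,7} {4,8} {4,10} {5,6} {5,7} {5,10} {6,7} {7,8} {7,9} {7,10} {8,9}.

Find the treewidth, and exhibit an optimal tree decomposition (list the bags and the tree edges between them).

Treewidth 3.
One optimal decomposition is:
Bags: B1 = {1, 2, 5, 7}  B2 = {2, 4, 5, 7}  B3 = {2, 3, 5, 7}  B4 = {4, 5, 6, 7}  B5 = {2, 4, 7, 8}  B6 = {2, 7, 8, 9}  B7 = {4, 5, 7, 10}
Tree: B1–B2, B1–B3, B2–B4, B2–B5, B5–B6, B4–B7

Each bag holds 4 vertices, so the decomposition has width 3, which upper-bounds the treewidth. On the other hand G contains the 4-clique {2, 7, 8, 9}. A clique must lie in a single bag of any decomposition, so no decomposition can have width below 3. Hence tw(G) = 3 exactly.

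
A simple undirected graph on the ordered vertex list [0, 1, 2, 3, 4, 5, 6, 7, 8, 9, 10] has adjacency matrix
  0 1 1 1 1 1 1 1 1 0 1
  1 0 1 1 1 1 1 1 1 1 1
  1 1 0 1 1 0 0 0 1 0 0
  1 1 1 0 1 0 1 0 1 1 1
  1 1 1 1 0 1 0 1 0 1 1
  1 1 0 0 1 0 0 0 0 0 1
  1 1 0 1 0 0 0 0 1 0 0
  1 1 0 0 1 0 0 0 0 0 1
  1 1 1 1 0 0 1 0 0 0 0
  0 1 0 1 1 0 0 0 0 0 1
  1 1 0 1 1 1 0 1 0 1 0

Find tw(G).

4

A width-4 tree decomposition is:
Bags: B1 = {0, 1, 3, 6, 8}  B2 = {0, 1, 2, 3, 8}  B3 = {0, 1, 2, 3, 4}  B4 = {0, 1, 3, 4, 10}  B5 = {0, 1, 4, 5, 10}  B6 = {1, 3, 4, 9, 10}  B7 = {0, 1, 4, 7, 10}
Tree: B1–B2, B2–B3, B3–B4, B4–B5, B4–B6, B4–B7
Every bag has size at most 5, so the width is 5 − 1 = 4 and tw(G) ≤ 4. For the lower bound, the 5 vertices {0, 1, 2, 3, 8} are pairwise adjacent, and any tree decomposition puts a clique entirely inside one bag — forcing width ≥ 4. Therefore the treewidth is 4.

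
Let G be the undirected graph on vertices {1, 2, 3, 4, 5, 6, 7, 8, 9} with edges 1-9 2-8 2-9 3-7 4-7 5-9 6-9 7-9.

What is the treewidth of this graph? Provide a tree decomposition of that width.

The largest bag has 2 vertices, giving width 1; this decomposition certifies tw(G) ≤ 1. Since G has at least one edge (e.g. 2–9), it is not an edgeless graph, so tw(G) ≥ 1. Combining the bounds, tw(G) = 1.

Treewidth 1.
One such decomposition:
Bags: B1 = {2, 9}  B2 = {6, 9}  B3 = {7, 9}  B4 = {3, 7}  B5 = {2, 8}  B6 = {5, 9}  B7 = {1, 9}  B8 = {4, 7}
Tree: B1–B2, B2–B3, B3–B4, B1–B5, B3–B6, B2–B7, B3–B8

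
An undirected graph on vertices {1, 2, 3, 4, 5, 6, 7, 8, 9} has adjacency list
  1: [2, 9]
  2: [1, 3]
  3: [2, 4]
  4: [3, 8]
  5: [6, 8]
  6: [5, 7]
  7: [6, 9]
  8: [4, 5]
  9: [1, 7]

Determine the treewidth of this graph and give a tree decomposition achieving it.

Treewidth 2.
One optimal decomposition is:
Bags: B1 = {1, 2, 9}  B2 = {2, 7, 9}  B3 = {2, 6, 7}  B4 = {2, 5, 6}  B5 = {2, 5, 8}  B6 = {2, 4, 8}  B7 = {2, 3, 4}
Tree: B1–B2, B2–B3, B3–B4, B4–B5, B5–B6, B6–B7

The largest bag has 3 vertices, giving width 2; this decomposition certifies tw(G) ≤ 2. For the lower bound, G contains the cycle 2–1–9–7–6–5–8–4–3–2, so G is not a forest; only forests have treewidth ≤ 1, hence tw(G) ≥ 2. Therefore the treewidth is 2.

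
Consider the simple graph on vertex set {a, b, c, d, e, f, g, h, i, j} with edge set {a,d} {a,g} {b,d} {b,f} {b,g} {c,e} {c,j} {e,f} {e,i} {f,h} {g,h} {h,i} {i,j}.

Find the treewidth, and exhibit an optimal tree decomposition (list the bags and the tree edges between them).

The largest bag has 3 vertices, giving width 2; this decomposition certifies tw(G) ≤ 2. For the lower bound, G contains the cycle j–c–e–i–j, so G is not a forest; only forests have treewidth ≤ 1, hence tw(G) ≥ 2. The upper and lower bounds meet at 2, so that is the treewidth.

Treewidth 2.
One optimal decomposition is:
Bags: B1 = {c, i, j}  B2 = {c, e, i}  B3 = {e, h, i}  B4 = {e, f, h}  B5 = {f, g, h}  B6 = {b, f, g}  B7 = {a, b, g}  B8 = {a, b, d}
Tree: B1–B2, B2–B3, B3–B4, B4–B5, B5–B6, B6–B7, B7–B8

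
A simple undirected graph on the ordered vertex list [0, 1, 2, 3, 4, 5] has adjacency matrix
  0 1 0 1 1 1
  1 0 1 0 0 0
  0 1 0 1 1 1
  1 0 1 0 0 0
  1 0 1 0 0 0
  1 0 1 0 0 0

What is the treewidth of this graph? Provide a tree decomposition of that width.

The largest bag has 3 vertices, giving width 2; this decomposition certifies tw(G) ≤ 2. The edges 0–1–2–3–0 form a cycle, so G is not a tree and its treewidth is at least 2. The upper and lower bounds meet at 2, so that is the treewidth.

Treewidth 2.
One optimal decomposition is:
Bags: B1 = {0, 1, 2}  B2 = {0, 2, 3}  B3 = {0, 2, 5}  B4 = {0, 2, 4}
Tree: B1–B2, B2–B3, B3–B4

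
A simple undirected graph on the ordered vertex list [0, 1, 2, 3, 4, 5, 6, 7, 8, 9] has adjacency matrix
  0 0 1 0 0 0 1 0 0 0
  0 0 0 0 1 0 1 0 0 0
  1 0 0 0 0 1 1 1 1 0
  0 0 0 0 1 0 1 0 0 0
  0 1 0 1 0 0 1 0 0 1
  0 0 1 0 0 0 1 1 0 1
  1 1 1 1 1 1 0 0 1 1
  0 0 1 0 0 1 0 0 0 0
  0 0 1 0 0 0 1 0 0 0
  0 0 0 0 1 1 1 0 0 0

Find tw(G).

A width-2 tree decomposition is:
Bags: B1 = {1, 4, 6}  B2 = {4, 6, 9}  B3 = {5, 6, 9}  B4 = {3, 4, 6}  B5 = {2, 5, 6}  B6 = {2, 6, 8}  B7 = {0, 2, 6}  B8 = {2, 5, 7}
Tree: B1–B2, B2–B3, B2–B4, B3–B5, B5–B6, B5–B7, B5–B8
Every bag has size at most 3, so the width is 3 − 1 = 2 and tw(G) ≤ 2. For the lower bound, the 3 vertices {1, 4, 6} are pairwise adjacent, and any tree decomposition puts a clique entirely inside one bag — forcing width ≥ 2. Therefore the treewidth is 2.

2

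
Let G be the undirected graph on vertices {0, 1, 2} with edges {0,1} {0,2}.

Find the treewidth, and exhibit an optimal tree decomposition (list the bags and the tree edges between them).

Treewidth 1.
One such decomposition:
Bags: B1 = {0, 2}  B2 = {0, 1}
Tree: B1–B2

Every bag has size at most 2, so the width is 2 − 1 = 1 and tw(G) ≤ 1. Any graph with an edge has treewidth ≥ 1, and G has the edge 0–2. Hence tw(G) = 1 exactly.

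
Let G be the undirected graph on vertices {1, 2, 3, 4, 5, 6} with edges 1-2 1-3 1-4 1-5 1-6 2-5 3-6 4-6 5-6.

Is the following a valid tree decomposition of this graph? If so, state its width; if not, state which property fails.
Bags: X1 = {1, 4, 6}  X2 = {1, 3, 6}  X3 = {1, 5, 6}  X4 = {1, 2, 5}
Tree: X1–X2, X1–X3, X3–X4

Vertex coverage: the bags together contain {1, 2, 3, 4, 5, 6}, the full vertex set. Edge coverage: each edge of G has both endpoints in at least one bag. Running intersection: for every vertex, the bags containing it form a connected subtree. All three properties hold, so this is a valid tree decomposition of width max|bag| − 1 = 2, and hence tw(G) ≤ 2.

Yes; width 2.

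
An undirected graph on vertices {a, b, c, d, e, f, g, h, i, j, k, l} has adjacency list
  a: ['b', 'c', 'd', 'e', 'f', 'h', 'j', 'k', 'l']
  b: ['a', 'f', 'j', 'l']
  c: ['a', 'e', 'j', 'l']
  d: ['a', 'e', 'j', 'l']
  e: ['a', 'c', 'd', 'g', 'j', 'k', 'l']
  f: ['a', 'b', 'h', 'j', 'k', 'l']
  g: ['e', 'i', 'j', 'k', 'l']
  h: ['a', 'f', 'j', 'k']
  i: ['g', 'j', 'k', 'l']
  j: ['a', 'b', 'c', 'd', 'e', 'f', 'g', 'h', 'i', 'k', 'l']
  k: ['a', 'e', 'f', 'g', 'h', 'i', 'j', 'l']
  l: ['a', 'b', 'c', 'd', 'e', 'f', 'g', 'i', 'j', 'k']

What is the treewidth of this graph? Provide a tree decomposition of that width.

Treewidth 4.
Bags: B1 = {a, e, j, k, l}  B2 = {a, c, e, j, l}  B3 = {a, d, e, j, l}  B4 = {e, g, j, k, l}  B5 = {g, i, j, k, l}  B6 = {a, f, j, k, l}  B7 = {a, f, h, j, k}  B8 = {a, b, f, j, l}
Tree: B1–B2, B2–B3, B1–B4, B4–B5, B1–B6, B6–B7, B6–B8

The largest bag has 5 vertices, giving width 4; this decomposition certifies tw(G) ≤ 4. Conversely, {a, f, h, j, k} is a clique of size 5, and the vertices of any clique must share a bag in every tree decomposition; so some bag has ≥ 5 vertices and tw(G) ≥ 4. Combining the bounds, tw(G) = 4.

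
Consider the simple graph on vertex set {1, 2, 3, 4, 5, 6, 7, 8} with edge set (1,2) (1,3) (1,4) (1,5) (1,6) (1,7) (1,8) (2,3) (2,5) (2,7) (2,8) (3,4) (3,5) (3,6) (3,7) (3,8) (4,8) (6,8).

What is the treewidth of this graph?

3

A width-3 tree decomposition is:
Bags: B1 = {1, 3, 6, 8}  B2 = {1, 2, 3, 8}  B3 = {1, 2, 3, 5}  B4 = {1, 2, 3, 7}  B5 = {1, 3, 4, 8}
Tree: B1–B2, B2–B3, B2–B4, B2–B5
The largest bag has 4 vertices, giving width 3; this decomposition certifies tw(G) ≤ 3. On the other hand G contains the 4-clique {1, 2, 3, 8}. A clique must lie in a single bag of any decomposition, so no decomposition can have width below 3. Combining the bounds, tw(G) = 3.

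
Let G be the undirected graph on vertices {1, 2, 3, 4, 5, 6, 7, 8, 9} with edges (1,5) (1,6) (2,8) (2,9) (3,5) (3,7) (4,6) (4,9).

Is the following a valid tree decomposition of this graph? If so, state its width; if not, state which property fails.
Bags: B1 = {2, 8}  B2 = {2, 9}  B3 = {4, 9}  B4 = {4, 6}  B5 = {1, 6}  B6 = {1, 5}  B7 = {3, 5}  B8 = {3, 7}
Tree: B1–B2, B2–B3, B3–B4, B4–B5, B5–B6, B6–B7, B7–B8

Yes; width 1.

Every vertex of G appears in some bag (union = {1, 2, 3, 4, 5, 6, 7, 8, 9}); every edge is covered by a bag; and for each vertex v the set of bags containing v is connected in the bag tree. The decomposition is therefore valid. The largest bag has 2 vertices, so the width is 1.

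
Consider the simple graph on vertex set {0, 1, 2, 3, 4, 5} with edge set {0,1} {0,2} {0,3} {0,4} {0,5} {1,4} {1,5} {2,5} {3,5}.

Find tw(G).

A width-2 tree decomposition is:
Bags: B1 = {0, 2, 5}  B2 = {0, 3, 5}  B3 = {0, 1, 5}  B4 = {0, 1, 4}
Tree: B1–B2, B1–B3, B3–B4
The largest bag has 3 vertices, giving width 2; this decomposition certifies tw(G) ≤ 2. For the lower bound, the 3 vertices {0, 1, 4} are pairwise adjacent, and any tree decomposition puts a clique entirely inside one bag — forcing width ≥ 2. The upper and lower bounds meet at 2, so that is the treewidth.

2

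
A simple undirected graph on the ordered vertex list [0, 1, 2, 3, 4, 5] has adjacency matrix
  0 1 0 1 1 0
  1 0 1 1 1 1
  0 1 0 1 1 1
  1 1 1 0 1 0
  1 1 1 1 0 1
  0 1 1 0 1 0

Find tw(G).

3

A width-3 tree decomposition is:
Bags: B1 = {1, 2, 4, 5}  B2 = {1, 2, 3, 4}  B3 = {0, 1, 3, 4}
Tree: B1–B2, B2–B3
Every bag has size at most 4, so the width is 4 − 1 = 3 and tw(G) ≤ 3. Conversely, {0, 1, 3, 4} is a clique of size 4, and the vertices of any clique must share a bag in every tree decomposition; so some bag has ≥ 4 vertices and tw(G) ≥ 3. Combining the bounds, tw(G) = 3.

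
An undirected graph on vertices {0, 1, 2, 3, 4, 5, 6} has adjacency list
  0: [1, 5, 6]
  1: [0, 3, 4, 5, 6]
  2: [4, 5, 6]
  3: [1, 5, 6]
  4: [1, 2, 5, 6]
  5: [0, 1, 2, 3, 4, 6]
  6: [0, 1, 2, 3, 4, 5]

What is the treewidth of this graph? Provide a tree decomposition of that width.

Treewidth 3.
One such decomposition:
Bags: B1 = {0, 1, 5, 6}  B2 = {1, 4, 5, 6}  B3 = {2, 4, 5, 6}  B4 = {1, 3, 5, 6}
Tree: B1–B2, B2–B3, B2–B4

The largest bag has 4 vertices, giving width 3; this decomposition certifies tw(G) ≤ 3. For the lower bound, the 4 vertices {0, 1, 5, 6} are pairwise adjacent, and any tree decomposition puts a clique entirely inside one bag — forcing width ≥ 3. Combining the bounds, tw(G) = 3.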